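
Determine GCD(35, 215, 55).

gcd(35, 215): 215 = 6·35 + 5; 35 = 7·5 + 0 → 5
gcd(5, 55): 55 = 11·5 + 0 → 5

5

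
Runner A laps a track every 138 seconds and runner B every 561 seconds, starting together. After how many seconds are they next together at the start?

25806

138 = 2 · 3 · 23; 561 = 3 · 11 · 17
max exponents: 2 · 3 · 11 · 17 · 23 = 25806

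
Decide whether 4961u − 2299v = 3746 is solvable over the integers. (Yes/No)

By Bézout, 4961u − 2299v = 3746 has integer solutions iff gcd(4961, 2299) | 3746.
Euclid: 4961 = 2·2299 + 363; 2299 = 6·363 + 121; 363 = 3·121 + 0. gcd = 121; 3746 mod 121 = 116. No.

No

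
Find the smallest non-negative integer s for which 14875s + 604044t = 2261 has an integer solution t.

1259

gcd(14875, 604044) = 119 (Euclid: 604044 = 40·14875 + 9044; 14875 = 1·9044 + 5831; 9044 = 1·5831 + 3213; 5831 = 1·3213 + 2618; 3213 = 1·2618 + 595; 2618 = 4·595 + 238; 595 = 2·238 + 119; 238 = 2·119 + 0), and 119 | 2261.
Extended Euclid: 14875·(-2071) + 604044·(51) = 119. Scale by 19: s₀ = -39349.
General solution s = s₀ + 5076k; reducing mod 5076 gives s = 1259 (and t = -31).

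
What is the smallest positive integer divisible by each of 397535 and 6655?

gcd first: 397535 = 59·6655 + 4890; 6655 = 1·4890 + 1765; 4890 = 2·1765 + 1360; 1765 = 1·1360 + 405; 1360 = 3·405 + 145; 405 = 2·145 + 115; 145 = 1·115 + 30; 115 = 3·30 + 25; 30 = 1·25 + 5; 25 = 5·5 + 0 → gcd = 5
lcm = 397535·6655/gcd = 2645595425/5 = 529119085

529119085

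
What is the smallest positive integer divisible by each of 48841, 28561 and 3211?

156828451

48841 = 13² · 17²; 28561 = 13⁴; 3211 = 13² · 19
lcm takes max exponent of each prime: 13⁴ · 17² · 19 = 156828451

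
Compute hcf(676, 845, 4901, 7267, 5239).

676 = 2² · 13²; 845 = 5 · 13²; 4901 = 13² · 29; 7267 = 13² · 43; 5239 = 13² · 31
gcd takes min exponent of each prime: 13² = 169

169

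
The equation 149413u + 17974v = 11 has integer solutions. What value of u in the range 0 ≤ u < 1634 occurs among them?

275

Reduce mod 17974: 149413u ≡ 11 (mod 17974). With g = gcd(149413, 17974) = 11 dividing 11, divide through: 13583u ≡ 1 (mod 1634).
Since gcd(13583, 1634) = 1, u ≡ 1·(13583)⁻¹ ≡ 275 (mod 1634). Smallest non-negative: 275.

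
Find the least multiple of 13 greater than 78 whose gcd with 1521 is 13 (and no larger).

1521 = 13·117. Any a with gcd(a, 1521) = 13 is a multiple of 13, say 13s, with s coprime to 117.
Need s > 78/13, so s ≥ 7. First s ≥ 7 with gcd(s, 117) = 1 is s = 7. Thus a = 13·7 = 91.

91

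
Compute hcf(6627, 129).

3

Euclid: 6627 = 51·129 + 48; 129 = 2·48 + 33; 48 = 1·33 + 15; 33 = 2·15 + 3; 15 = 5·3 + 0. Last nonzero remainder: 3.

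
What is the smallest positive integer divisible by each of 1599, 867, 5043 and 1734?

lcm(1599, 867) = 1599·867/gcd = 1386333/3 = 462111
lcm(462111, 5043) = 462111·5043/gcd = 2330425773/123 = 18946551
lcm(18946551, 1734) = 18946551·1734/gcd = 32853319434/867 = 37893102

37893102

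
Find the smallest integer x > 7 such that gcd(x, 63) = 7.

63 = 7·9. Any x with gcd(x, 63) = 7 is a multiple of 7, say 7s, with s coprime to 9.
Need s > 7/7, so s ≥ 2. First s ≥ 2 with gcd(s, 9) = 1 is s = 2. Thus x = 7·2 = 14.

14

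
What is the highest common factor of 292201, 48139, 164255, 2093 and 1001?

gcd(292201, 48139): 292201 = 6·48139 + 3367; 48139 = 14·3367 + 1001; 3367 = 3·1001 + 364; 1001 = 2·364 + 273; 364 = 1·273 + 91; 273 = 3·91 + 0 → 91
gcd(91, 164255): 164255 = 1805·91 + 0 → 91
gcd(91, 2093): 2093 = 23·91 + 0 → 91
gcd(91, 1001): 1001 = 11·91 + 0 → 91

91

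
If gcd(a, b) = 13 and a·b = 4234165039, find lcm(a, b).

325705003

For any two positive integers, gcd × lcm equals their product. Hence lcm = 4234165039 / 13 = 325705003.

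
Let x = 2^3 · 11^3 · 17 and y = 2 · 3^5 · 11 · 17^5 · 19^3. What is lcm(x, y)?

max exponent per prime: 2^3 · 3^5 · 11^3 · 17^5 · 19^3 = 25198792237492632

25198792237492632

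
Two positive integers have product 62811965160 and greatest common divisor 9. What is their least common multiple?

Since gcd(u,v)·lcm(u,v) = uv, lcm = 62811965160/9 = 6979107240.

6979107240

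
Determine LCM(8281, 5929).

1002001

8281 = 7² · 13²; 5929 = 7² · 11²
max exponents: 7² · 11² · 13² = 1002001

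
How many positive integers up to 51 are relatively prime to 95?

39

95 = 5·19. Inclusion–exclusion on these primes:
51 − ⌊51/5⌋ − ⌊51/19⌋ + ⌊51/95⌋ = 39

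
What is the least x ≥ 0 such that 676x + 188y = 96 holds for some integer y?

21

Reduce mod 188: 676x ≡ 96 (mod 188). With g = gcd(676, 188) = 4 dividing 96, divide through: 169x ≡ 24 (mod 47).
Since gcd(169, 47) = 1, x ≡ 24·(169)⁻¹ ≡ 21 (mod 47). Smallest non-negative: 21.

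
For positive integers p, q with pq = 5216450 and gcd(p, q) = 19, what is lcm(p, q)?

gcd·lcm = product, so lcm = 5216450/19 = 274550.

274550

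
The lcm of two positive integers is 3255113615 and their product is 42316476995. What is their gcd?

13

gcd·lcm = product, so gcd = 42316476995/3255113615 = 13.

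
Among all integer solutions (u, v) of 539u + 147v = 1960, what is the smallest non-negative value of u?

2

Reduce mod 147: 539u ≡ 1960 (mod 147). With g = gcd(539, 147) = 49 dividing 1960, divide through: 11u ≡ 40 (mod 3).
Since gcd(11, 3) = 1, u ≡ 40·(11)⁻¹ ≡ 2 (mod 3). Smallest non-negative: 2.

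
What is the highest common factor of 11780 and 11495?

Euclid: 11780 = 1·11495 + 285; 11495 = 40·285 + 95; 285 = 3·95 + 0. Last nonzero remainder: 95.

95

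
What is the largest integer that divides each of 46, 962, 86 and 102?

2

gcd(46, 962): 962 = 20·46 + 42; 46 = 1·42 + 4; 42 = 10·4 + 2; 4 = 2·2 + 0 → 2
gcd(2, 86): 86 = 43·2 + 0 → 2
gcd(2, 102): 102 = 51·2 + 0 → 2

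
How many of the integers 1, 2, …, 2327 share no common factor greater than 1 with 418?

Prime factors of 418: 2, 11, 19. Count integers ≤ 2327 divisible by none of them.
By inclusion–exclusion: 2327 − ⌊2327/2⌋ − ⌊2327/11⌋ − ⌊2327/19⌋ + ⌊2327/22⌋ + ⌊2327/38⌋ + ⌊2327/209⌋ − ⌊2327/418⌋ = 1003.

1003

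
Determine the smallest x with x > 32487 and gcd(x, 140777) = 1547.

140777 = 1547·91. Any x with gcd(x, 140777) = 1547 is a multiple of 1547, say 1547s, with s coprime to 91.
Need s > 32487/1547, so s ≥ 22. First s ≥ 22 with gcd(s, 91) = 1 is s = 22. Thus x = 1547·22 = 34034.

34034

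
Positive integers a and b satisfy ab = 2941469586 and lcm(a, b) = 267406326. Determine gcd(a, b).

11

From gcd × lcm = ab: gcd = 2941469586 / 267406326 = 11.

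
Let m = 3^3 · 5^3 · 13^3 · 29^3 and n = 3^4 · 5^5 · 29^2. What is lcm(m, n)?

max exponent per prime: 3^4 · 5^5 · 13^3 · 29^3 = 13563103978125

13563103978125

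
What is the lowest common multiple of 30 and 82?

1230

30 = 2 · 3 · 5; 82 = 2 · 41
max exponents: 2 · 3 · 5 · 41 = 1230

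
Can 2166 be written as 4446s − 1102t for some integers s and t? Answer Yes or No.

gcd(4446, 1102): 4446 = 4·1102 + 38; 1102 = 29·38 + 0 → 38
38 divides 2166, so a solution exists.

Yes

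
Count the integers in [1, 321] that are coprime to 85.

85 = 5·17. Inclusion–exclusion on these primes:
321 − ⌊321/5⌋ − ⌊321/17⌋ + ⌊321/85⌋ = 242

242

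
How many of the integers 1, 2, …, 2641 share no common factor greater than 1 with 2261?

2261 = 7·17·19. Inclusion–exclusion on these primes:
2641 − ⌊2641/7⌋ − ⌊2641/17⌋ − ⌊2641/19⌋ + ⌊2641/119⌋ + ⌊2641/133⌋ + ⌊2641/323⌋ − ⌊2641/2261⌋ = 2018

2018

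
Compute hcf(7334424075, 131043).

363

Euclid: 7334424075 = 55969·131043 + 78408; 131043 = 1·78408 + 52635; 78408 = 1·52635 + 25773; 52635 = 2·25773 + 1089; 25773 = 23·1089 + 726; 1089 = 1·726 + 363; 726 = 2·363 + 0. Last nonzero remainder: 363.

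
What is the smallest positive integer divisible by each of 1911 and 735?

1911 = 3 · 7² · 13; 735 = 3 · 5 · 7²
max exponents: 3 · 5 · 7² · 13 = 9555

9555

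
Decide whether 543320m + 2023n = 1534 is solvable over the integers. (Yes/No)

By Bézout, 543320m + 2023n = 1534 has integer solutions iff gcd(543320, 2023) | 1534.
Euclid: 543320 = 268·2023 + 1156; 2023 = 1·1156 + 867; 1156 = 1·867 + 289; 867 = 3·289 + 0. gcd = 289; 1534 mod 289 = 89. No.

No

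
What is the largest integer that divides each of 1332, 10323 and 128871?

333

1332 = 2² · 3² · 37; 10323 = 3² · 31 · 37; 128871 = 3⁴ · 37 · 43
gcd takes min exponent of each prime: 3² · 37 = 333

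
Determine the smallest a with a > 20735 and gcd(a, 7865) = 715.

21450

Multiples of 715 above 20735: 715·30, 715·31, … . Need the cofactor coprime to 7865/715 = 11.
Checking s = 30, 31, … the first with gcd(s, 11) = 1 is s = 30, giving 21450.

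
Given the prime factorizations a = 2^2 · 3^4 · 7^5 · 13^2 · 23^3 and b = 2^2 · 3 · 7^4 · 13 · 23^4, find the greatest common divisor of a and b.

min exponent per shared prime: 2^2 · 3 · 7^4 · 13 · 23^3 = 4557222852

4557222852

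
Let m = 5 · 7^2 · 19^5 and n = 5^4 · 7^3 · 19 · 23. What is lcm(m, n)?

max exponent per prime: 5^4 · 7^3 · 19^5 · 23 = 12208715631875

12208715631875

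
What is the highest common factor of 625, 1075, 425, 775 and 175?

gcd(625, 1075): 1075 = 1·625 + 450; 625 = 1·450 + 175; 450 = 2·175 + 100; 175 = 1·100 + 75; 100 = 1·75 + 25; 75 = 3·25 + 0 → 25
gcd(25, 425): 425 = 17·25 + 0 → 25
gcd(25, 775): 775 = 31·25 + 0 → 25
gcd(25, 175): 175 = 7·25 + 0 → 25

25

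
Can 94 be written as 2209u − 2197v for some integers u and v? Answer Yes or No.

gcd(2209, 2197): 2209 = 1·2197 + 12; 2197 = 183·12 + 1; 12 = 12·1 + 0 → 1
1 divides 94, so a solution exists.

Yes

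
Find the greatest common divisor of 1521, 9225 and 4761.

9

1521 = 3² · 13²; 9225 = 3² · 5² · 41; 4761 = 3² · 23²
gcd takes min exponent of each prime: 3² = 9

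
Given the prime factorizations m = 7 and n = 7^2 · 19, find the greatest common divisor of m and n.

7

min exponent per shared prime: 7 = 7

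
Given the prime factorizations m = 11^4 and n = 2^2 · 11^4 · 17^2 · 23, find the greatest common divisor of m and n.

14641

min exponent per shared prime: 11^4 = 14641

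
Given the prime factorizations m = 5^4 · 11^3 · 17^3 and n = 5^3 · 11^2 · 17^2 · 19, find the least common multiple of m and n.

77653035625

max exponent per prime: 5^4 · 11^3 · 17^3 · 19 = 77653035625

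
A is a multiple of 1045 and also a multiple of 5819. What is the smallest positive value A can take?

gcd first: 5819 = 5·1045 + 594; 1045 = 1·594 + 451; 594 = 1·451 + 143; 451 = 3·143 + 22; 143 = 6·22 + 11; 22 = 2·11 + 0 → gcd = 11
lcm = 1045·5819/gcd = 6080855/11 = 552805

552805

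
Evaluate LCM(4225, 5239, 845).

4225 = 5² · 13²; 5239 = 13² · 31; 845 = 5 · 13²
lcm takes max exponent of each prime: 5² · 13² · 31 = 130975

130975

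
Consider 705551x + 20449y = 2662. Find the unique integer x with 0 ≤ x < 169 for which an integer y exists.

44

gcd(705551, 20449) = 121 (Euclid: 705551 = 34·20449 + 10285; 20449 = 1·10285 + 10164; 10285 = 1·10164 + 121; 10164 = 84·121 + 0), and 121 | 2662.
Extended Euclid: 705551·(2) + 20449·(-69) = 121. Scale by 22: x₀ = 44.
General solution x = x₀ + 169t; reducing mod 169 gives x = 44 (and y = -1518).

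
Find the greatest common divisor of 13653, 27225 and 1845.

9

gcd(13653, 27225): 27225 = 1·13653 + 13572; 13653 = 1·13572 + 81; 13572 = 167·81 + 45; 81 = 1·45 + 36; 45 = 1·36 + 9; 36 = 4·9 + 0 → 9
gcd(9, 1845): 1845 = 205·9 + 0 → 9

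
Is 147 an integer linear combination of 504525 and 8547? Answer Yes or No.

Yes

gcd(504525, 8547): 504525 = 59·8547 + 252; 8547 = 33·252 + 231; 252 = 1·231 + 21; 231 = 11·21 + 0 → 21
21 divides 147, so a solution exists.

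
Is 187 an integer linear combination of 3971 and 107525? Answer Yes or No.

gcd(3971, 107525): 107525 = 27·3971 + 308; 3971 = 12·308 + 275; 308 = 1·275 + 33; 275 = 8·33 + 11; 33 = 3·11 + 0 → 11
11 divides 187, so a solution exists.

Yes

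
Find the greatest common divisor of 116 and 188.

4

116 = 2² · 29
188 = 2² · 47
Common: 2² = 4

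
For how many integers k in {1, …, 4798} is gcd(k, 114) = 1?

1515

Prime factors of 114: 2, 3, 19. Count integers ≤ 4798 divisible by none of them.
By inclusion–exclusion: 4798 − ⌊4798/2⌋ − ⌊4798/3⌋ − ⌊4798/19⌋ + ⌊4798/6⌋ + ⌊4798/38⌋ + ⌊4798/57⌋ − ⌊4798/114⌋ = 1515.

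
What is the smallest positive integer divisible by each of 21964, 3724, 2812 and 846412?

lcm(21964, 3724) = 21964·3724/gcd = 81793936/76 = 1076236
lcm(1076236, 2812) = 1076236·2812/gcd = 3026375632/76 = 39820732
lcm(39820732, 846412) = 39820732·846412/gcd = 33704745413584/19684 = 1712291476

1712291476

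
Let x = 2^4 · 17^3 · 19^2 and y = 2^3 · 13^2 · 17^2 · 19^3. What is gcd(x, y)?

834632

min exponent per shared prime: 2^3 · 17^2 · 19^2 = 834632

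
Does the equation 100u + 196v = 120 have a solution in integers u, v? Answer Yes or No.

Yes

gcd(100, 196): 196 = 1·100 + 96; 100 = 1·96 + 4; 96 = 24·4 + 0 → 4
4 divides 120, so a solution exists.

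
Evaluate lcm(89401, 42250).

89401 = 13² · 23²; 42250 = 2 · 5³ · 13²
max exponents: 2 · 5³ · 13² · 23² = 22350250

22350250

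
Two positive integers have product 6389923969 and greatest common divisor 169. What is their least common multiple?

37810201

gcd·lcm = product, so lcm = 6389923969/169 = 37810201.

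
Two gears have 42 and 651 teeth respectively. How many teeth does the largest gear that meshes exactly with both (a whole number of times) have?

21

42 = 2 · 3 · 7
651 = 3 · 7 · 31
Common: 3 · 7 = 21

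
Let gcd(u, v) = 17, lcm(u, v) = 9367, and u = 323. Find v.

493

u·v = gcd·lcm = 17·9367 = 159239, so v = 159239/323 = 493.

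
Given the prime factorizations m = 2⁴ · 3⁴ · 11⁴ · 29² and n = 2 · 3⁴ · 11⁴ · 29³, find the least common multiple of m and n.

462774836304

max exponent per prime: 2⁴ · 3⁴ · 11⁴ · 29³ = 462774836304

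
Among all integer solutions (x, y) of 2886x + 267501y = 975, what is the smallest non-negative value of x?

gcd(2886, 267501) = 39 (Euclid: 267501 = 92·2886 + 1989; 2886 = 1·1989 + 897; 1989 = 2·897 + 195; 897 = 4·195 + 117; 195 = 1·117 + 78; 117 = 1·78 + 39; 78 = 2·39 + 0), and 39 | 975.
Extended Euclid: 2886·(2688) + 267501·(-29) = 39. Scale by 25: x₀ = 67200.
General solution x = x₀ + 6859t; reducing mod 6859 gives x = 5469 (and y = -59).

5469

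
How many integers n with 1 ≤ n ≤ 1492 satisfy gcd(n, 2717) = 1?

1188

Prime factors of 2717: 11, 13, 19. Count integers ≤ 1492 divisible by none of them.
By inclusion–exclusion: 1492 − ⌊1492/11⌋ − ⌊1492/13⌋ − ⌊1492/19⌋ + ⌊1492/143⌋ + ⌊1492/209⌋ + ⌊1492/247⌋ − ⌊1492/2717⌋ = 1188.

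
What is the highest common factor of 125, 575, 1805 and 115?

5

gcd(125, 575): 575 = 4·125 + 75; 125 = 1·75 + 50; 75 = 1·50 + 25; 50 = 2·25 + 0 → 25
gcd(25, 1805): 1805 = 72·25 + 5; 25 = 5·5 + 0 → 5
gcd(5, 115): 115 = 23·5 + 0 → 5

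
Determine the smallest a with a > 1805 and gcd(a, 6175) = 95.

6175 = 95·65. Any a with gcd(a, 6175) = 95 is a multiple of 95, say 95s, with s coprime to 65.
Need s > 1805/95, so s ≥ 20. First s ≥ 20 with gcd(s, 65) = 1 is s = 21. Thus a = 95·21 = 1995.

1995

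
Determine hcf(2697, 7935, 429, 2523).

2697 = 3 · 29 · 31; 7935 = 3 · 5 · 23²; 429 = 3 · 11 · 13; 2523 = 3 · 29²
gcd takes min exponent of each prime: 3 = 3

3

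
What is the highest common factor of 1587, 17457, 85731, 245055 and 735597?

3

gcd(1587, 17457): 17457 = 11·1587 + 0 → 1587
gcd(1587, 85731): 85731 = 54·1587 + 33; 1587 = 48·33 + 3; 33 = 11·3 + 0 → 3
gcd(3, 245055): 245055 = 81685·3 + 0 → 3
gcd(3, 735597): 735597 = 245199·3 + 0 → 3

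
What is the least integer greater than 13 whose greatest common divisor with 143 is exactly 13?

Multiples of 13 above 13: 13·2, 13·3, … . Need the cofactor coprime to 143/13 = 11.
Checking s = 2, 3, … the first with gcd(s, 11) = 1 is s = 2, giving 26.

26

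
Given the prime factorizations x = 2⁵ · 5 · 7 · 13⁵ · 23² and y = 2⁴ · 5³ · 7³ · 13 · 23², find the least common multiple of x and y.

max exponent per prime: 2⁵ · 5³ · 7³ · 13⁵ · 23² = 269480003884000

269480003884000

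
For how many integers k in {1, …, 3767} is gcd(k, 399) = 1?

2040

Prime factors of 399: 3, 7, 19. Count integers ≤ 3767 divisible by none of them.
By inclusion–exclusion: 3767 − ⌊3767/3⌋ − ⌊3767/7⌋ − ⌊3767/19⌋ + ⌊3767/21⌋ + ⌊3767/57⌋ + ⌊3767/133⌋ − ⌊3767/399⌋ = 2040.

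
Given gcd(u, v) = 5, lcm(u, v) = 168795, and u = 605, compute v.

Using uv = gcd(u,v)·lcm(u,v) = 5·168795 = 843975, we get v = 843975/605 = 1395.

1395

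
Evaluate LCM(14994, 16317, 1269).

lcm(14994, 16317) = 14994·16317/gcd = 244657098/441 = 554778
lcm(554778, 1269) = 554778·1269/gcd = 704013282/9 = 78223698

78223698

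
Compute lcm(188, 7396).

188 = 2² · 47; 7396 = 2² · 43²
max exponents: 2² · 43² · 47 = 347612

347612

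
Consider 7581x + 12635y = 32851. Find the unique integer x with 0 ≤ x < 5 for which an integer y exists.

1

Euclid: 12635 = 1·7581 + 5054; 7581 = 1·5054 + 2527; 5054 = 2·2527 + 0 → gcd = 2527; 32851 = 2527·13.
Back-substitution yields 7581·(2) + 12635·(-1) = 2527, so one solution is x = 2·13 = 26, y = -1·13 = -13.
Solutions in x differ by 12635/2527 = 5; the one in [0, 5) is 26 mod 5 = 1.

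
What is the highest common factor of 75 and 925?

Euclid: 925 = 12·75 + 25; 75 = 3·25 + 0. Last nonzero remainder: 25.

25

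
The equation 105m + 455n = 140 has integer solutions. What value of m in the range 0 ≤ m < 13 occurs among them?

Reduce mod 455: 105m ≡ 140 (mod 455). With g = gcd(105, 455) = 35 dividing 140, divide through: 3m ≡ 4 (mod 13).
Since gcd(3, 13) = 1, m ≡ 4·(3)⁻¹ ≡ 10 (mod 13). Smallest non-negative: 10.

10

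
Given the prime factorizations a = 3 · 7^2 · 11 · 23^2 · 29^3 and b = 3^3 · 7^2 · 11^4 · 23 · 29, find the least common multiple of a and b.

249908052746583

max exponent per prime: 3^3 · 7^2 · 11^4 · 23^2 · 29^3 = 249908052746583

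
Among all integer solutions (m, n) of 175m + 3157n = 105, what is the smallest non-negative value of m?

181

gcd(175, 3157) = 7 (Euclid: 3157 = 18·175 + 7; 175 = 25·7 + 0), and 7 | 105.
Extended Euclid: 175·(-18) + 3157·(1) = 7. Scale by 15: m₀ = -270.
General solution m = m₀ + 451t; reducing mod 451 gives m = 181 (and n = -10).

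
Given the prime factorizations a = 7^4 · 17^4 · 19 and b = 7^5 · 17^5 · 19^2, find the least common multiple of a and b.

8614736712239

max exponent per prime: 7^5 · 17^5 · 19^2 = 8614736712239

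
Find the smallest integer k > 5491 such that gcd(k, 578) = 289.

gcd(k, 578) = 289 forces 289 | k; write k = 289s. Then gcd(289s, 289·2) = 289·gcd(s, 2), so need gcd(s, 2) = 1.
289s > 5491 gives s ≥ 20. The least s ≥ 20 coprime to 2 is 21, so k = 289·21 = 6069.

6069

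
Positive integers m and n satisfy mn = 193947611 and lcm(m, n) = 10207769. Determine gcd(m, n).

From gcd × lcm = mn: gcd = 193947611 / 10207769 = 19.

19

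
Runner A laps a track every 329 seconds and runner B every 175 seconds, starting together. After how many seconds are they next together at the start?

gcd first: 329 = 1·175 + 154; 175 = 1·154 + 21; 154 = 7·21 + 7; 21 = 3·7 + 0 → gcd = 7
lcm = 329·175/gcd = 57575/7 = 8225

8225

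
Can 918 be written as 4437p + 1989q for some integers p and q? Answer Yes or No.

Yes

By Bézout, 4437p + 1989q = 918 has integer solutions iff gcd(4437, 1989) | 918.
Euclid: 4437 = 2·1989 + 459; 1989 = 4·459 + 153; 459 = 3·153 + 0. gcd = 153; 918 mod 153 = 0. Yes.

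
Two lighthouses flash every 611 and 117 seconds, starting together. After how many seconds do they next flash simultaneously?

611 = 13 · 47; 117 = 3² · 13
max exponents: 3² · 13 · 47 = 5499

5499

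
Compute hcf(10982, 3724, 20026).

gcd(10982, 3724): 10982 = 2·3724 + 3534; 3724 = 1·3534 + 190; 3534 = 18·190 + 114; 190 = 1·114 + 76; 114 = 1·76 + 38; 76 = 2·38 + 0 → 38
gcd(38, 20026): 20026 = 527·38 + 0 → 38

38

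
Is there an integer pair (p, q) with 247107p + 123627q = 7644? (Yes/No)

Yes

gcd(247107, 123627): 247107 = 1·123627 + 123480; 123627 = 1·123480 + 147; 123480 = 840·147 + 0 → 147
147 divides 7644, so a solution exists.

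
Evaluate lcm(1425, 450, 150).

8550

lcm(1425, 450) = 1425·450/gcd = 641250/75 = 8550
lcm(8550, 150) = 8550·150/gcd = 1282500/150 = 8550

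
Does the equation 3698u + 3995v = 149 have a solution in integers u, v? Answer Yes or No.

By Bézout, 3698u + 3995v = 149 has integer solutions iff gcd(3698, 3995) | 149.
Euclid: 3995 = 1·3698 + 297; 3698 = 12·297 + 134; 297 = 2·134 + 29; 134 = 4·29 + 18; 29 = 1·18 + 11; 18 = 1·11 + 7; 11 = 1·7 + 4; 7 = 1·4 + 3; 4 = 1·3 + 1; 3 = 3·1 + 0. gcd = 1; 149 mod 1 = 0. Yes.

Yes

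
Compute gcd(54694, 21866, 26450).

2

gcd(54694, 21866): 54694 = 2·21866 + 10962; 21866 = 1·10962 + 10904; 10962 = 1·10904 + 58; 10904 = 188·58 + 0 → 58
gcd(58, 26450): 26450 = 456·58 + 2; 58 = 29·2 + 0 → 2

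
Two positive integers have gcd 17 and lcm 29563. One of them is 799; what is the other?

Using uv = gcd(u,v)·lcm(u,v) = 17·29563 = 502571, we get v = 502571/799 = 629.

629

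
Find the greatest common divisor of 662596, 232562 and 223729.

121

gcd(662596, 232562): 662596 = 2·232562 + 197472; 232562 = 1·197472 + 35090; 197472 = 5·35090 + 22022; 35090 = 1·22022 + 13068; 22022 = 1·13068 + 8954; 13068 = 1·8954 + 4114; 8954 = 2·4114 + 726; 4114 = 5·726 + 484; 726 = 1·484 + 242; 484 = 2·242 + 0 → 242
gcd(242, 223729): 223729 = 924·242 + 121; 242 = 2·121 + 0 → 121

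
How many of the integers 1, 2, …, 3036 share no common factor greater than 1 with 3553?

3553 = 11·17·19. Inclusion–exclusion on these primes:
3036 − ⌊3036/11⌋ − ⌊3036/17⌋ − ⌊3036/19⌋ + ⌊3036/187⌋ + ⌊3036/209⌋ + ⌊3036/323⌋ − ⌊3036/3553⌋ = 2462

2462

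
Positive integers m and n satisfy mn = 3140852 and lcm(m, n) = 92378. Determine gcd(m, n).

34

gcd·lcm = product, so gcd = 3140852/92378 = 34.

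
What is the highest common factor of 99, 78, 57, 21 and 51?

99 = 3² · 11; 78 = 2 · 3 · 13; 57 = 3 · 19; 21 = 3 · 7; 51 = 3 · 17
gcd takes min exponent of each prime: 3 = 3

3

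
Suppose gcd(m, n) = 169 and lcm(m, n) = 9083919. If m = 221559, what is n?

6929

m·n = gcd·lcm = 169·9083919 = 1535182311, so n = 1535182311/221559 = 6929.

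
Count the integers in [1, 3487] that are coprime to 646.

1554

Prime factors of 646: 2, 17, 19. Count integers ≤ 3487 divisible by none of them.
By inclusion–exclusion: 3487 − ⌊3487/2⌋ − ⌊3487/17⌋ − ⌊3487/19⌋ + ⌊3487/34⌋ + ⌊3487/38⌋ + ⌊3487/323⌋ − ⌊3487/646⌋ = 1554.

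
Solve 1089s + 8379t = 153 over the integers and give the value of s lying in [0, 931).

54

gcd(1089, 8379) = 9 (Euclid: 8379 = 7·1089 + 756; 1089 = 1·756 + 333; 756 = 2·333 + 90; 333 = 3·90 + 63; 90 = 1·63 + 27; 63 = 2·27 + 9; 27 = 3·9 + 0), and 9 | 153.
Extended Euclid: 1089·(277) + 8379·(-36) = 9. Scale by 17: s₀ = 4709.
General solution s = s₀ + 931k; reducing mod 931 gives s = 54 (and t = -7).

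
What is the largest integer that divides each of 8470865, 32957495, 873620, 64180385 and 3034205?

1805

gcd(8470865, 32957495): 32957495 = 3·8470865 + 7544900; 8470865 = 1·7544900 + 925965; 7544900 = 8·925965 + 137180; 925965 = 6·137180 + 102885; 137180 = 1·102885 + 34295; 102885 = 3·34295 + 0 → 34295
gcd(34295, 873620): 873620 = 25·34295 + 16245; 34295 = 2·16245 + 1805; 16245 = 9·1805 + 0 → 1805
gcd(1805, 64180385): 64180385 = 35557·1805 + 0 → 1805
gcd(1805, 3034205): 3034205 = 1681·1805 + 0 → 1805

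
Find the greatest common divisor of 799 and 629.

17

Euclid: 799 = 1·629 + 170; 629 = 3·170 + 119; 170 = 1·119 + 51; 119 = 2·51 + 17; 51 = 3·17 + 0. Last nonzero remainder: 17.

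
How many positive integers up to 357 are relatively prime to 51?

224

Prime factors of 51: 3, 17. Count integers ≤ 357 divisible by none of them.
By inclusion–exclusion: 357 − ⌊357/3⌋ − ⌊357/17⌋ + ⌊357/51⌋ = 224.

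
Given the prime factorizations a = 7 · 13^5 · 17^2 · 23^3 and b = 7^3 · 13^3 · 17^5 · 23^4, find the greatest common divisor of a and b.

54076608677

min exponent per shared prime: 7 · 13^3 · 17^2 · 23^3 = 54076608677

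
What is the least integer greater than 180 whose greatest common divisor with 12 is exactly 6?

12 = 6·2. Any x with gcd(x, 12) = 6 is a multiple of 6, say 6s, with s coprime to 2.
Need s > 180/6, so s ≥ 31. First s ≥ 31 with gcd(s, 2) = 1 is s = 31. Thus x = 6·31 = 186.

186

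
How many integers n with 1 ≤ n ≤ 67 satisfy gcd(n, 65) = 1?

Prime factors of 65: 5, 13. Count integers ≤ 67 divisible by none of them.
By inclusion–exclusion: 67 − ⌊67/5⌋ − ⌊67/13⌋ + ⌊67/65⌋ = 50.

50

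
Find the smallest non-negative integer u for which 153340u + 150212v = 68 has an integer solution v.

2161

gcd(153340, 150212) = 68 (Euclid: 153340 = 1·150212 + 3128; 150212 = 48·3128 + 68; 3128 = 46·68 + 0), and 68 | 68.
Extended Euclid: 153340·(-48) + 150212·(49) = 68. Scale by 1: u₀ = -48.
General solution u = u₀ + 2209t; reducing mod 2209 gives u = 2161 (and v = -2206).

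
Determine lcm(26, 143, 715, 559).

61490

26 = 2 · 13; 143 = 11 · 13; 715 = 5 · 11 · 13; 559 = 13 · 43
lcm takes max exponent of each prime: 2 · 5 · 11 · 13 · 43 = 61490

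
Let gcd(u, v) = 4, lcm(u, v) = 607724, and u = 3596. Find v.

676

Using uv = gcd(u,v)·lcm(u,v) = 4·607724 = 2430896, we get v = 2430896/3596 = 676.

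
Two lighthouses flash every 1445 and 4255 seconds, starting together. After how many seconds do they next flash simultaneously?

1229695

1445 = 5 · 17²; 4255 = 5 · 23 · 37
max exponents: 5 · 17² · 23 · 37 = 1229695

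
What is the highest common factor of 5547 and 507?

5547 = 3 · 43²
507 = 3 · 13²
Common: 3 = 3

3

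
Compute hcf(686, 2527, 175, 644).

686 = 2 · 7³; 2527 = 7 · 19²; 175 = 5² · 7; 644 = 2² · 7 · 23
gcd takes min exponent of each prime: 7 = 7

7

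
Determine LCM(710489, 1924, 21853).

710489 = 13 · 31 · 41 · 43; 1924 = 2² · 13 · 37; 21853 = 13 · 41²
lcm takes max exponent of each prime: 2² · 13 · 31 · 37 · 41² · 43 = 4311247252

4311247252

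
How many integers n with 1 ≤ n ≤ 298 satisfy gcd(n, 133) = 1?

Prime factors of 133: 7, 19. Count integers ≤ 298 divisible by none of them.
By inclusion–exclusion: 298 − ⌊298/7⌋ − ⌊298/19⌋ + ⌊298/133⌋ = 243.

243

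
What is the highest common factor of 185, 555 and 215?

5

gcd(185, 555): 555 = 3·185 + 0 → 185
gcd(185, 215): 215 = 1·185 + 30; 185 = 6·30 + 5; 30 = 6·5 + 0 → 5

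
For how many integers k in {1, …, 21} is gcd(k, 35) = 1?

Prime factors of 35: 5, 7. Count integers ≤ 21 divisible by none of them.
By inclusion–exclusion: 21 − ⌊21/5⌋ − ⌊21/7⌋ + ⌊21/35⌋ = 14.

14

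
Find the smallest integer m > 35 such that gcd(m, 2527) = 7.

42

2527 = 7·361. Any m with gcd(m, 2527) = 7 is a multiple of 7, say 7s, with s coprime to 361.
Need s > 35/7, so s ≥ 6. First s ≥ 6 with gcd(s, 361) = 1 is s = 6. Thus m = 7·6 = 42.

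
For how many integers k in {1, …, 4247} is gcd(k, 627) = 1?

2439

Prime factors of 627: 3, 11, 19. Count integers ≤ 4247 divisible by none of them.
By inclusion–exclusion: 4247 − ⌊4247/3⌋ − ⌊4247/11⌋ − ⌊4247/19⌋ + ⌊4247/33⌋ + ⌊4247/57⌋ + ⌊4247/209⌋ − ⌊4247/627⌋ = 2439.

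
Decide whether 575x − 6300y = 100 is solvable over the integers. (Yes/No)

By Bézout, 575x − 6300y = 100 has integer solutions iff gcd(575, 6300) | 100.
Euclid: 6300 = 10·575 + 550; 575 = 1·550 + 25; 550 = 22·25 + 0. gcd = 25; 100 mod 25 = 0. Yes.

Yes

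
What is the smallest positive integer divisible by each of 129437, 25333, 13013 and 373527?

129437 = 7 · 11 · 41²; 25333 = 7² · 11 · 47; 13013 = 7 · 11 · 13²; 373527 = 3² · 7³ · 11²
lcm takes max exponent of each prime: 3² · 7³ · 11² · 13² · 41² · 47 = 4987400859441

4987400859441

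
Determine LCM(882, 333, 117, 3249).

153151362

lcm(882, 333) = 882·333/gcd = 293706/9 = 32634
lcm(32634, 117) = 32634·117/gcd = 3818178/9 = 424242
lcm(424242, 3249) = 424242·3249/gcd = 1378362258/9 = 153151362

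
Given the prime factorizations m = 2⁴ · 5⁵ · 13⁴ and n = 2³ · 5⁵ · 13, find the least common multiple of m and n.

1428050000

max exponent per prime: 2⁴ · 5⁵ · 13⁴ = 1428050000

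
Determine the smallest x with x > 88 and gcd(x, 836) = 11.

99

836 = 11·76. Any x with gcd(x, 836) = 11 is a multiple of 11, say 11s, with s coprime to 76.
Need s > 88/11, so s ≥ 9. First s ≥ 9 with gcd(s, 76) = 1 is s = 9. Thus x = 11·9 = 99.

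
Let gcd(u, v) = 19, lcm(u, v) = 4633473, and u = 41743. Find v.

Using uv = gcd(u,v)·lcm(u,v) = 19·4633473 = 88035987, we get v = 88035987/41743 = 2109.

2109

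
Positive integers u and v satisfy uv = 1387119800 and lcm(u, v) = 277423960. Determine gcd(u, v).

5

From gcd × lcm = uv: gcd = 1387119800 / 277423960 = 5.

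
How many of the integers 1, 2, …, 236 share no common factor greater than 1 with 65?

174

Prime factors of 65: 5, 13. Count integers ≤ 236 divisible by none of them.
By inclusion–exclusion: 236 − ⌊236/5⌋ − ⌊236/13⌋ + ⌊236/65⌋ = 174.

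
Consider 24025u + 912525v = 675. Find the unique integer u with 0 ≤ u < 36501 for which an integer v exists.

30120

gcd(24025, 912525) = 25 (Euclid: 912525 = 37·24025 + 23600; 24025 = 1·23600 + 425; 23600 = 55·425 + 225; 425 = 1·225 + 200; 225 = 1·200 + 25; 200 = 8·25 + 0), and 25 | 675.
Extended Euclid: 24025·(-4292) + 912525·(113) = 25. Scale by 27: u₀ = -115884.
General solution u = u₀ + 36501t; reducing mod 36501 gives u = 30120 (and v = -793).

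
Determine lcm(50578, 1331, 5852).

50578 = 2 · 11³ · 19; 1331 = 11³; 5852 = 2² · 7 · 11 · 19
lcm takes max exponent of each prime: 2² · 7 · 11³ · 19 = 708092

708092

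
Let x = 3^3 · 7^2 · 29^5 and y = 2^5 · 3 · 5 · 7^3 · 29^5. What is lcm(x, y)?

max exponent per prime: 2^5 · 3^3 · 5 · 7^3 · 29^5 = 30392600142240

30392600142240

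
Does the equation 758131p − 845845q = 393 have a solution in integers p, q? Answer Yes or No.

By Bézout, 758131p − 845845q = 393 has integer solutions iff gcd(758131, 845845) | 393.
Euclid: 845845 = 1·758131 + 87714; 758131 = 8·87714 + 56419; 87714 = 1·56419 + 31295; 56419 = 1·31295 + 25124; 31295 = 1·25124 + 6171; 25124 = 4·6171 + 440; 6171 = 14·440 + 11; 440 = 40·11 + 0. gcd = 11; 393 mod 11 = 8. No.

No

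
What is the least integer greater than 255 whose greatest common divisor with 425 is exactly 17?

272

gcd(t, 425) = 17 forces 17 | t; write t = 17s. Then gcd(17s, 17·25) = 17·gcd(s, 25), so need gcd(s, 25) = 1.
17s > 255 gives s ≥ 16. The least s ≥ 16 coprime to 25 is 16, so t = 17·16 = 272.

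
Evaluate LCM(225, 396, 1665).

lcm(225, 396) = 225·396/gcd = 89100/9 = 9900
lcm(9900, 1665) = 9900·1665/gcd = 16483500/45 = 366300

366300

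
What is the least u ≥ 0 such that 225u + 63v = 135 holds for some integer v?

gcd(225, 63) = 9 (Euclid: 225 = 3·63 + 36; 63 = 1·36 + 27; 36 = 1·27 + 9; 27 = 3·9 + 0), and 9 | 135.
Extended Euclid: 225·(2) + 63·(-7) = 9. Scale by 15: u₀ = 30.
General solution u = u₀ + 7t; reducing mod 7 gives u = 2 (and v = -5).

2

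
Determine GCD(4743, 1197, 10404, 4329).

9

4743 = 3² · 17 · 31; 1197 = 3² · 7 · 19; 10404 = 2² · 3² · 17²; 4329 = 3² · 13 · 37
gcd takes min exponent of each prime: 3² = 9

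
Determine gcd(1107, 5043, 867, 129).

gcd(1107, 5043): 5043 = 4·1107 + 615; 1107 = 1·615 + 492; 615 = 1·492 + 123; 492 = 4·123 + 0 → 123
gcd(123, 867): 867 = 7·123 + 6; 123 = 20·6 + 3; 6 = 2·3 + 0 → 3
gcd(3, 129): 129 = 43·3 + 0 → 3

3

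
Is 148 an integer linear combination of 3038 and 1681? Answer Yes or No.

By Bézout, 3038p − 1681q = 148 has integer solutions iff gcd(3038, 1681) | 148.
Euclid: 3038 = 1·1681 + 1357; 1681 = 1·1357 + 324; 1357 = 4·324 + 61; 324 = 5·61 + 19; 61 = 3·19 + 4; 19 = 4·4 + 3; 4 = 1·3 + 1; 3 = 3·1 + 0. gcd = 1; 148 mod 1 = 0. Yes.

Yes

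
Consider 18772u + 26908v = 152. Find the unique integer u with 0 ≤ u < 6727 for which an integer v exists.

gcd(18772, 26908) = 4 (Euclid: 26908 = 1·18772 + 8136; 18772 = 2·8136 + 2500; 8136 = 3·2500 + 636; 2500 = 3·636 + 592; 636 = 1·592 + 44; 592 = 13·44 + 20; 44 = 2·20 + 4; 20 = 5·4 + 0), and 4 | 152.
Extended Euclid: 18772·(-1227) + 26908·(856) = 4. Scale by 38: u₀ = -46626.
General solution u = u₀ + 6727t; reducing mod 6727 gives u = 463 (and v = -323).

463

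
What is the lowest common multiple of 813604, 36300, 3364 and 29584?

lcm(813604, 36300) = 813604·36300/gcd = 29533825200/484 = 61020300
lcm(61020300, 3364) = 61020300·3364/gcd = 205272289200/4 = 51318072300
lcm(51318072300, 29584) = 51318072300·29584/gcd = 1518193850923200/4 = 379548462730800

379548462730800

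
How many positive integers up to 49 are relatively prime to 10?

10 = 2·5. Inclusion–exclusion on these primes:
49 − ⌊49/2⌋ − ⌊49/5⌋ + ⌊49/10⌋ = 20

20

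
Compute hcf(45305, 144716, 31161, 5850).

gcd(45305, 144716): 144716 = 3·45305 + 8801; 45305 = 5·8801 + 1300; 8801 = 6·1300 + 1001; 1300 = 1·1001 + 299; 1001 = 3·299 + 104; 299 = 2·104 + 91; 104 = 1·91 + 13; 91 = 7·13 + 0 → 13
gcd(13, 31161): 31161 = 2397·13 + 0 → 13
gcd(13, 5850): 5850 = 450·13 + 0 → 13

13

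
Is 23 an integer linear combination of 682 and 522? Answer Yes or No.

No

gcd(682, 522): 682 = 1·522 + 160; 522 = 3·160 + 42; 160 = 3·42 + 34; 42 = 1·34 + 8; 34 = 4·8 + 2; 8 = 4·2 + 0 → 2
2 does not divide 23, so a solution does not exist.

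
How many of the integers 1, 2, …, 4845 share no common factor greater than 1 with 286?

Prime factors of 286: 2, 11, 13. Count integers ≤ 4845 divisible by none of them.
By inclusion–exclusion: 4845 − ⌊4845/2⌋ − ⌊4845/11⌋ − ⌊4845/13⌋ + ⌊4845/22⌋ + ⌊4845/26⌋ + ⌊4845/143⌋ − ⌊4845/286⌋ = 2034.

2034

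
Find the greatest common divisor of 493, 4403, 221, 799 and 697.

gcd(493, 4403): 4403 = 8·493 + 459; 493 = 1·459 + 34; 459 = 13·34 + 17; 34 = 2·17 + 0 → 17
gcd(17, 221): 221 = 13·17 + 0 → 17
gcd(17, 799): 799 = 47·17 + 0 → 17
gcd(17, 697): 697 = 41·17 + 0 → 17

17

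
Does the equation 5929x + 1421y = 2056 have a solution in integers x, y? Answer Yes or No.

No

gcd(5929, 1421): 5929 = 4·1421 + 245; 1421 = 5·245 + 196; 245 = 1·196 + 49; 196 = 4·49 + 0 → 49
49 does not divide 2056, so a solution does not exist.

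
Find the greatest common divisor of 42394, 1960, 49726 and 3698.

2

42394 = 2 · 11 · 41 · 47; 1960 = 2³ · 5 · 7²; 49726 = 2 · 23² · 47; 3698 = 2 · 43²
gcd takes min exponent of each prime: 2 = 2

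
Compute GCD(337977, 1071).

153

Euclid: 337977 = 315·1071 + 612; 1071 = 1·612 + 459; 612 = 1·459 + 153; 459 = 3·153 + 0. Last nonzero remainder: 153.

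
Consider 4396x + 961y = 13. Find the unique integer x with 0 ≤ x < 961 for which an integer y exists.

437

gcd(4396, 961) = 1 (Euclid: 4396 = 4·961 + 552; 961 = 1·552 + 409; 552 = 1·409 + 143; 409 = 2·143 + 123; 143 = 1·123 + 20; 123 = 6·20 + 3; 20 = 6·3 + 2; 3 = 1·2 + 1; 2 = 2·1 + 0), and 1 | 13.
Extended Euclid: 4396·(-336) + 961·(1537) = 1. Scale by 13: x₀ = -4368.
General solution x = x₀ + 961t; reducing mod 961 gives x = 437 (and y = -1999).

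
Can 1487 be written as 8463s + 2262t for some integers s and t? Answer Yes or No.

No

gcd(8463, 2262): 8463 = 3·2262 + 1677; 2262 = 1·1677 + 585; 1677 = 2·585 + 507; 585 = 1·507 + 78; 507 = 6·78 + 39; 78 = 2·39 + 0 → 39
39 does not divide 1487, so a solution does not exist.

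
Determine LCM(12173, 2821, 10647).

573969123

lcm(12173, 2821) = 12173·2821/gcd = 34340033/7 = 4905719
lcm(4905719, 10647) = 4905719·10647/gcd = 52231190193/91 = 573969123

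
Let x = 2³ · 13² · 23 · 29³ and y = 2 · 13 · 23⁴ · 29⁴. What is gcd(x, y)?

min exponent per shared prime: 2 · 13 · 23 · 29³ = 14584622

14584622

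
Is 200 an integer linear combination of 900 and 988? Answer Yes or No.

gcd(900, 988): 988 = 1·900 + 88; 900 = 10·88 + 20; 88 = 4·20 + 8; 20 = 2·8 + 4; 8 = 2·4 + 0 → 4
4 divides 200, so a solution exists.

Yes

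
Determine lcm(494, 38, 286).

494 = 2 · 13 · 19; 38 = 2 · 19; 286 = 2 · 11 · 13
lcm takes max exponent of each prime: 2 · 11 · 13 · 19 = 5434

5434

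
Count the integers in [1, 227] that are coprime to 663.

Prime factors of 663: 3, 13, 17. Count integers ≤ 227 divisible by none of them.
By inclusion–exclusion: 227 − ⌊227/3⌋ − ⌊227/13⌋ − ⌊227/17⌋ + ⌊227/39⌋ + ⌊227/51⌋ + ⌊227/221⌋ − ⌊227/663⌋ = 132.

132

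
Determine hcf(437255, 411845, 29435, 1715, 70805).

gcd(437255, 411845): 437255 = 1·411845 + 25410; 411845 = 16·25410 + 5285; 25410 = 4·5285 + 4270; 5285 = 1·4270 + 1015; 4270 = 4·1015 + 210; 1015 = 4·210 + 175; 210 = 1·175 + 35; 175 = 5·35 + 0 → 35
gcd(35, 29435): 29435 = 841·35 + 0 → 35
gcd(35, 1715): 1715 = 49·35 + 0 → 35
gcd(35, 70805): 70805 = 2023·35 + 0 → 35

35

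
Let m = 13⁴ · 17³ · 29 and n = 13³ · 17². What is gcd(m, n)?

634933

min exponent per shared prime: 13³ · 17² = 634933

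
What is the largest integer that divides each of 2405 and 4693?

2405 = 5 · 13 · 37
4693 = 13 · 19²
Common: 13 = 13

13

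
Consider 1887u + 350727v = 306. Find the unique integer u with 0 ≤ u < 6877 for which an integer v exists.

Reduce mod 350727: 1887u ≡ 306 (mod 350727). With g = gcd(1887, 350727) = 51 dividing 306, divide through: 37u ≡ 6 (mod 6877).
Since gcd(37, 6877) = 1, u ≡ 6·(37)⁻¹ ≡ 2974 (mod 6877). Smallest non-negative: 2974.

2974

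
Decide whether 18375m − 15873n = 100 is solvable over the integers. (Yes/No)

No

gcd(18375, 15873): 18375 = 1·15873 + 2502; 15873 = 6·2502 + 861; 2502 = 2·861 + 780; 861 = 1·780 + 81; 780 = 9·81 + 51; 81 = 1·51 + 30; 51 = 1·30 + 21; 30 = 1·21 + 9; 21 = 2·9 + 3; 9 = 3·3 + 0 → 3
3 does not divide 100, so a solution does not exist.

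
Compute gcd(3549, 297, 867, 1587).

3

gcd(3549, 297): 3549 = 11·297 + 282; 297 = 1·282 + 15; 282 = 18·15 + 12; 15 = 1·12 + 3; 12 = 4·3 + 0 → 3
gcd(3, 867): 867 = 289·3 + 0 → 3
gcd(3, 1587): 1587 = 529·3 + 0 → 3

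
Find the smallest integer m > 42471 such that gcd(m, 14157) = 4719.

gcd(m, 14157) = 4719 forces 4719 | m; write m = 4719s. Then gcd(4719s, 4719·3) = 4719·gcd(s, 3), so need gcd(s, 3) = 1.
4719s > 42471 gives s ≥ 10. The least s ≥ 10 coprime to 3 is 10, so m = 4719·10 = 47190.

47190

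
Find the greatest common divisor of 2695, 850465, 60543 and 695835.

2695 = 5 · 7² · 11; 850465 = 5 · 7 · 11 · 47²; 60543 = 3² · 7 · 31²; 695835 = 3² · 5 · 7 · 47²
gcd takes min exponent of each prime: 7 = 7

7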